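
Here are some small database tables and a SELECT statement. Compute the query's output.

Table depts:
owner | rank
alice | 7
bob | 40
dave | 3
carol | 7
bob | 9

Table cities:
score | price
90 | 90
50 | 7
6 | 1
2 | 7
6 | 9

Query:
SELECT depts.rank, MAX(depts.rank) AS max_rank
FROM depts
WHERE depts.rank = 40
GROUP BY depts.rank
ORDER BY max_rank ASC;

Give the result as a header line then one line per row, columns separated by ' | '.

After WHERE (1 rows):
depts.owner | depts.rank
bob | 40
After GROUP BY (1 rows):
depts.rank | max_rank
40 | 40
After ORDER BY (1 rows):
depts.rank | max_rank
40 | 40

== RESULT ==
depts.rank | max_rank
40 | 40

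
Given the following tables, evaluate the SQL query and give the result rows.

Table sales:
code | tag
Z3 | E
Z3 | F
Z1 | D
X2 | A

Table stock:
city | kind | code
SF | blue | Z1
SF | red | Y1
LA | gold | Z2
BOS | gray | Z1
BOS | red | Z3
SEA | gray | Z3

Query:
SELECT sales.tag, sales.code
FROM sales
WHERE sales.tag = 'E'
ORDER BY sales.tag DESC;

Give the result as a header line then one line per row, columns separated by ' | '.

== RESULT ==
sales.tag | sales.code
E | Z3

Derivation:
After WHERE (1 rows):
sales.code | sales.tag
Z3 | E
After SELECT (1 rows):
sales.tag | sales.code
E | Z3
After ORDER BY (1 rows):
sales.tag | sales.code
E | Z3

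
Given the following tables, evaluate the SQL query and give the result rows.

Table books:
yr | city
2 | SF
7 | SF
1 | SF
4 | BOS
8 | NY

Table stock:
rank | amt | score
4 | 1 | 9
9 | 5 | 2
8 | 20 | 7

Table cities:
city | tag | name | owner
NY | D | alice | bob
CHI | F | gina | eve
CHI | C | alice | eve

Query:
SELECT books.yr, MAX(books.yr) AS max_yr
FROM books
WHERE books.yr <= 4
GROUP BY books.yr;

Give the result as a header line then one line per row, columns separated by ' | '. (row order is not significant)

== RESULT ==
books.yr | max_yr
2 | 2
1 | 1
4 | 4

Derivation:
After WHERE (3 rows):
books.yr | books.city
2 | SF
1 | SF
4 | BOS
After GROUP BY (3 rows):
books.yr | max_yr
2 | 2
1 | 1
4 | 4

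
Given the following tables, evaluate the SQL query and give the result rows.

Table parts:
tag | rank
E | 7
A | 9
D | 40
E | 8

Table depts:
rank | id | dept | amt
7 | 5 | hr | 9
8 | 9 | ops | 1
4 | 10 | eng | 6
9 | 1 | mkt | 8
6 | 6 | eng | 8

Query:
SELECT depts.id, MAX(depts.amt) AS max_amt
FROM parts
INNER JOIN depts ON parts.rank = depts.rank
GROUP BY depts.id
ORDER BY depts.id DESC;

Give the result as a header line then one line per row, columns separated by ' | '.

== RESULT ==
depts.id | max_amt
9 | 1
5 | 9
1 | 8

Derivation:
After JOIN depts (3 rows):
parts.tag | parts.rank | depts.rank | depts.id | depts.dept | depts.amt
E | 7 | 7 | 5 | hr | 9
A | 9 | 9 | 1 | mkt | 8
E | 8 | 8 | 9 | ops | 1
After GROUP BY (3 rows):
depts.id | max_amt
5 | 9
1 | 8
9 | 1
After ORDER BY (3 rows):
depts.id | max_amt
9 | 1
5 | 9
1 | 8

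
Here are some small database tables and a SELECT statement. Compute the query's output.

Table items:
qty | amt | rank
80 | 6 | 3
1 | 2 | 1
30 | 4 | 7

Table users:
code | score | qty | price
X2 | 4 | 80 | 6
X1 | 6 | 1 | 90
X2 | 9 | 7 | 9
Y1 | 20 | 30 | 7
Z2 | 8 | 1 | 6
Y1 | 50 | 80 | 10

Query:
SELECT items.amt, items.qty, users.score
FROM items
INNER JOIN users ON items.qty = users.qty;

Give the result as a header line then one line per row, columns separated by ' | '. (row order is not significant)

== RESULT ==
items.amt | items.qty | users.score
6 | 80 | 4
6 | 80 | 50
2 | 1 | 6
2 | 1 | 8
4 | 30 | 20

Derivation:
After JOIN users (5 rows):
items.qty | items.amt | items.rank | users.code | users.score | users.qty | users.price
80 | 6 | 3 | X2 | 4 | 80 | 6
80 | 6 | 3 | Y1 | 50 | 80 | 10
1 | 2 | 1 | X1 | 6 | 1 | 90
1 | 2 | 1 | Z2 | 8 | 1 | 6
30 | 4 | 7 | Y1 | 20 | 30 | 7
After SELECT (5 rows):
items.amt | items.qty | users.score
6 | 80 | 4
6 | 80 | 50
2 | 1 | 6
2 | 1 | 8
4 | 30 | 20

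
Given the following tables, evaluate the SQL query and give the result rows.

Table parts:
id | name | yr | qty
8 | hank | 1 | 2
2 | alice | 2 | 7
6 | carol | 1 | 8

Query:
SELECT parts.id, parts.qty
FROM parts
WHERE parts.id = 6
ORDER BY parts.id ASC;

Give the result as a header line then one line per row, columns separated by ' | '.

== RESULT ==
parts.id | parts.qty
6 | 8

Derivation:
After WHERE (1 rows):
parts.id | parts.name | parts.yr | parts.qty
6 | carol | 1 | 8
After SELECT (1 rows):
parts.id | parts.qty
6 | 8
After ORDER BY (1 rows):
parts.id | parts.qty
6 | 8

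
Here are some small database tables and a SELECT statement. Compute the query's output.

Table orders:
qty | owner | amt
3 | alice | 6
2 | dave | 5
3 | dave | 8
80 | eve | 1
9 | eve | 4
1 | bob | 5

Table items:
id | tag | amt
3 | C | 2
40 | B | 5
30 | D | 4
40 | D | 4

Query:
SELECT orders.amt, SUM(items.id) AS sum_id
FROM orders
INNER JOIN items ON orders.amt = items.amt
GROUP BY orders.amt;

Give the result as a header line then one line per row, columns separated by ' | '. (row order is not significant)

== RESULT ==
orders.amt | sum_id
5 | 80
4 | 70

Derivation:
After JOIN items (4 rows):
orders.qty | orders.owner | orders.amt | items.id | items.tag | items.amt
2 | dave | 5 | 40 | B | 5
9 | eve | 4 | 30 | D | 4
9 | eve | 4 | 40 | D | 4
1 | bob | 5 | 40 | B | 5
After GROUP BY (2 rows):
orders.amt | sum_id
5 | 80
4 | 70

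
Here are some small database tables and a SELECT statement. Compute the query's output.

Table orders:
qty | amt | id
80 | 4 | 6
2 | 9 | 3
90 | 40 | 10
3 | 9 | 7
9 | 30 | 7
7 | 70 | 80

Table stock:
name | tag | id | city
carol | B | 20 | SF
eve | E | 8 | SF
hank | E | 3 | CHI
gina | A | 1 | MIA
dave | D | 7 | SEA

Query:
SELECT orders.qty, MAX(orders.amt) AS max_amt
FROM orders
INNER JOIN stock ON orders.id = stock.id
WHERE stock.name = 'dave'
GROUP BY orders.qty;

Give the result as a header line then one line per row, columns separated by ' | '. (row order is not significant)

After JOIN stock (3 rows):
orders.qty | orders.amt | orders.id | stock.name | stock.tag | stock.id | stock.city
2 | 9 | 3 | hank | E | 3 | CHI
3 | 9 | 7 | dave | D | 7 | SEA
9 | 30 | 7 | dave | D | 7 | SEA
After WHERE (2 rows):
orders.qty | orders.amt | orders.id | stock.name | stock.tag | stock.id | stock.city
3 | 9 | 7 | dave | D | 7 | SEA
9 | 30 | 7 | dave | D | 7 | SEA
After GROUP BY (2 rows):
orders.qty | max_amt
3 | 9
9 | 30

== RESULT ==
orders.qty | max_amt
3 | 9
9 | 30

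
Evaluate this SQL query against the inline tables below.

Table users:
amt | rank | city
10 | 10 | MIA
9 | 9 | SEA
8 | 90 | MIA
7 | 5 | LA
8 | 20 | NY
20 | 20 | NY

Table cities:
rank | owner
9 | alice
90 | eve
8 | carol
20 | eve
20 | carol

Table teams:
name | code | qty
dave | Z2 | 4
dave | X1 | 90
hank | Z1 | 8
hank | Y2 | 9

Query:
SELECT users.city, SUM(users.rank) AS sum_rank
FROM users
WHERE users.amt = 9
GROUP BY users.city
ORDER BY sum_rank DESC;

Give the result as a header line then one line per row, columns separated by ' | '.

After WHERE (1 rows):
users.amt | users.rank | users.city
9 | 9 | SEA
After GROUP BY (1 rows):
users.city | sum_rank
SEA | 9
After ORDER BY (1 rows):
users.city | sum_rank
SEA | 9

== RESULT ==
users.city | sum_rank
SEA | 9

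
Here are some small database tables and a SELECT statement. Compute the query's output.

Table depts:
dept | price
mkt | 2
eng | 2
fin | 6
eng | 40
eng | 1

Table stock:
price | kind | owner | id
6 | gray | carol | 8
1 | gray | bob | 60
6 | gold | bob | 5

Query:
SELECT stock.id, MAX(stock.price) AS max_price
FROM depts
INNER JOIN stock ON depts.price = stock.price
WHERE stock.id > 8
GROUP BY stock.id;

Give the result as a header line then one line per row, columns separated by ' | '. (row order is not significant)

== RESULT ==
stock.id | max_price
60 | 1

Derivation:
After JOIN stock (3 rows):
depts.dept | depts.price | stock.price | stock.kind | stock.owner | stock.id
fin | 6 | 6 | gray | carol | 8
fin | 6 | 6 | gold | bob | 5
eng | 1 | 1 | gray | bob | 60
After WHERE (1 rows):
depts.dept | depts.price | stock.price | stock.kind | stock.owner | stock.id
eng | 1 | 1 | gray | bob | 60
After GROUP BY (1 rows):
stock.id | max_price
60 | 1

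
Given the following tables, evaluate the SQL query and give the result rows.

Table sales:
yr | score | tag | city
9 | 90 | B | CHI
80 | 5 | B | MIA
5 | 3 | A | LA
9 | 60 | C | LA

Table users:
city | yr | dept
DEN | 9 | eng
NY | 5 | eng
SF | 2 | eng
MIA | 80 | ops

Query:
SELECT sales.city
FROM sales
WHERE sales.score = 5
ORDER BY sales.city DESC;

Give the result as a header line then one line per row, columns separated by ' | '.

After WHERE (1 rows):
sales.yr | sales.score | sales.tag | sales.city
80 | 5 | B | MIA
After SELECT (1 rows):
sales.city
MIA
After ORDER BY (1 rows):
sales.city
MIA

== RESULT ==
sales.city
MIA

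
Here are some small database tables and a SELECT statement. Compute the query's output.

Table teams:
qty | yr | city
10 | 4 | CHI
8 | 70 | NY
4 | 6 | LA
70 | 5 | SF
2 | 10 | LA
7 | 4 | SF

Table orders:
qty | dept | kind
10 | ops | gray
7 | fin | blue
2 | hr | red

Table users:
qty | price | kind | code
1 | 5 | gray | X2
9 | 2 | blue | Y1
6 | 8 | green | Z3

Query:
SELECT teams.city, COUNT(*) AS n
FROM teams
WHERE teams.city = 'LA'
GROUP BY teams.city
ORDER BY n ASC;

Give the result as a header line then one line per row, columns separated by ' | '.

== RESULT ==
teams.city | n
LA | 2

Derivation:
After WHERE (2 rows):
teams.qty | teams.yr | teams.city
4 | 6 | LA
2 | 10 | LA
After GROUP BY (1 rows):
teams.city | n
LA | 2
After ORDER BY (1 rows):
teams.city | n
LA | 2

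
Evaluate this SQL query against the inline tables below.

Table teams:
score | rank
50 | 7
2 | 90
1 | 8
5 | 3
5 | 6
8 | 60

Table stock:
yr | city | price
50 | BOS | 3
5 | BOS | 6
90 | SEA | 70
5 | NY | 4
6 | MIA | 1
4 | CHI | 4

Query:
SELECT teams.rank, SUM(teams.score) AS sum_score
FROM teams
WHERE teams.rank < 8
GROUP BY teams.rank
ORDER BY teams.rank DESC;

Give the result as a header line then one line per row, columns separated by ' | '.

== RESULT ==
teams.rank | sum_score
7 | 50
6 | 5
3 | 5

Derivation:
After WHERE (3 rows):
teams.score | teams.rank
50 | 7
5 | 3
5 | 6
After GROUP BY (3 rows):
teams.rank | sum_score
7 | 50
3 | 5
6 | 5
After ORDER BY (3 rows):
teams.rank | sum_score
7 | 50
6 | 5
3 | 5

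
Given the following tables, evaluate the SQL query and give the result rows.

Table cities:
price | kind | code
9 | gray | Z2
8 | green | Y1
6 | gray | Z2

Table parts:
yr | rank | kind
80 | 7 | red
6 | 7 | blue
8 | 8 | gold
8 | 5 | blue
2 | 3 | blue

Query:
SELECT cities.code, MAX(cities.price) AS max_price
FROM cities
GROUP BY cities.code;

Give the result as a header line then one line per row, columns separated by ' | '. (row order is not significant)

== RESULT ==
cities.code | max_price
Z2 | 9
Y1 | 8

Derivation:
After GROUP BY (2 rows):
cities.code | max_price
Z2 | 9
Y1 | 8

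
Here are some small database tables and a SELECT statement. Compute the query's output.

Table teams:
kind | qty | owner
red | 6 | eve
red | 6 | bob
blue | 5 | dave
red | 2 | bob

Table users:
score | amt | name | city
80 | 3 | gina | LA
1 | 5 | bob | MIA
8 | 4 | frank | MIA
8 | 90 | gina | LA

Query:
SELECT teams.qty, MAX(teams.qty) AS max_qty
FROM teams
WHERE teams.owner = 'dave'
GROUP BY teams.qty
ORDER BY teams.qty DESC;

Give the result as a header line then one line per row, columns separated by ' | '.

After WHERE (1 rows):
teams.kind | teams.qty | teams.owner
blue | 5 | dave
After GROUP BY (1 rows):
teams.qty | max_qty
5 | 5
After ORDER BY (1 rows):
teams.qty | max_qty
5 | 5

== RESULT ==
teams.qty | max_qty
5 | 5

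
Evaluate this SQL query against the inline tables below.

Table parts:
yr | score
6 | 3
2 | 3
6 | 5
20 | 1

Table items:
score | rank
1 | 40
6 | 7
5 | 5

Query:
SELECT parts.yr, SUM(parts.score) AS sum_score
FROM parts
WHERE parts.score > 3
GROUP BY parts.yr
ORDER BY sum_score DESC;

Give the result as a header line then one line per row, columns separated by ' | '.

After WHERE (1 rows):
parts.yr | parts.score
6 | 5
After GROUP BY (1 rows):
parts.yr | sum_score
6 | 5
After ORDER BY (1 rows):
parts.yr | sum_score
6 | 5

== RESULT ==
parts.yr | sum_score
6 | 5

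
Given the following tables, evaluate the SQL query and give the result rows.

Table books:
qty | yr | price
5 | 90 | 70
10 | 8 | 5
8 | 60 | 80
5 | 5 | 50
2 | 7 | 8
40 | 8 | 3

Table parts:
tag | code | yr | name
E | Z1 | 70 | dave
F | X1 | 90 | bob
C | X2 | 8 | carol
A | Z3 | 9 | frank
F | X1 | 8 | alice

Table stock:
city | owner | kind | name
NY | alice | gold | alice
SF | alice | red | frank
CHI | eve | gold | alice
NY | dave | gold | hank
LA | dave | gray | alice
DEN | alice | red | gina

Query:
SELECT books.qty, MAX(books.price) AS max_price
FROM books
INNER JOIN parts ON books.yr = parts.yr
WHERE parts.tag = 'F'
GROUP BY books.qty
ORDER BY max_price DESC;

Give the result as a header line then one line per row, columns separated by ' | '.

== RESULT ==
books.qty | max_price
5 | 70
10 | 5
40 | 3

Derivation:
After JOIN parts (5 rows):
books.qty | books.yr | books.price | parts.tag | parts.code | parts.yr | parts.name
5 | 90 | 70 | F | X1 | 90 | bob
10 | 8 | 5 | C | X2 | 8 | carol
10 | 8 | 5 | F | X1 | 8 | alice
40 | 8 | 3 | C | X2 | 8 | carol
40 | 8 | 3 | F | X1 | 8 | alice
After WHERE (3 rows):
books.qty | books.yr | books.price | parts.tag | parts.code | parts.yr | parts.name
5 | 90 | 70 | F | X1 | 90 | bob
10 | 8 | 5 | F | X1 | 8 | alice
40 | 8 | 3 | F | X1 | 8 | alice
After GROUP BY (3 rows):
books.qty | max_price
5 | 70
10 | 5
40 | 3
After ORDER BY (3 rows):
books.qty | max_price
5 | 70
10 | 5
40 | 3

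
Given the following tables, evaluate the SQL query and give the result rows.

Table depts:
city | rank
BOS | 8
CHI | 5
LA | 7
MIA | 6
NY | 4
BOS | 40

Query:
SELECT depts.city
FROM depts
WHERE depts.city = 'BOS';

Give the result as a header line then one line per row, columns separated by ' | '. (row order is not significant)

== RESULT ==
depts.city
BOS
BOS

Derivation:
After WHERE (2 rows):
depts.city | depts.rank
BOS | 8
BOS | 40
After SELECT (2 rows):
depts.city
BOS
BOS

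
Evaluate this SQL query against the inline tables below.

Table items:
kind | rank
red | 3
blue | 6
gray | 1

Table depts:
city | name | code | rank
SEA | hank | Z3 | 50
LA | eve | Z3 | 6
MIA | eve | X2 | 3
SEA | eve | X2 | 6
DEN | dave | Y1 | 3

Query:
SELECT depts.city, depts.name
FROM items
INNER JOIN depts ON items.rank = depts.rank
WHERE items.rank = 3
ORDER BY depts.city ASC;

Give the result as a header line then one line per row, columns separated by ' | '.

After JOIN depts (4 rows):
items.kind | items.rank | depts.city | depts.name | depts.code | depts.rank
red | 3 | MIA | eve | X2 | 3
red | 3 | DEN | dave | Y1 | 3
blue | 6 | LA | eve | Z3 | 6
blue | 6 | SEA | eve | X2 | 6
After WHERE (2 rows):
items.kind | items.rank | depts.city | depts.name | depts.code | depts.rank
red | 3 | MIA | eve | X2 | 3
red | 3 | DEN | dave | Y1 | 3
After SELECT (2 rows):
depts.city | depts.name
MIA | eve
DEN | dave
After ORDER BY (2 rows):
depts.city | depts.name
DEN | dave
MIA | eve

== RESULT ==
depts.city | depts.name
DEN | dave
MIA | eve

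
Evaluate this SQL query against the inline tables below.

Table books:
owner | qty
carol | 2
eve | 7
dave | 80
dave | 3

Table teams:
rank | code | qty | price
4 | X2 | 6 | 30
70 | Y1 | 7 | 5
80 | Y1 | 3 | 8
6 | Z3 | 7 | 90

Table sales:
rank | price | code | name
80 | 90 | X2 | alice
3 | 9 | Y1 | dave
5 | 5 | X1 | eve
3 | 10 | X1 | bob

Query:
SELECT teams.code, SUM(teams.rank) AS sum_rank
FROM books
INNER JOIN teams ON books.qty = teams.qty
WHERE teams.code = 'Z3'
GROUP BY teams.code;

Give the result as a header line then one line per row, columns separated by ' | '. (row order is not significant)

After JOIN teams (3 rows):
books.owner | books.qty | teams.rank | teams.code | teams.qty | teams.price
eve | 7 | 70 | Y1 | 7 | 5
eve | 7 | 6 | Z3 | 7 | 90
dave | 3 | 80 | Y1 | 3 | 8
After WHERE (1 rows):
books.owner | books.qty | teams.rank | teams.code | teams.qty | teams.price
eve | 7 | 6 | Z3 | 7 | 90
After GROUP BY (1 rows):
teams.code | sum_rank
Z3 | 6

== RESULT ==
teams.code | sum_rank
Z3 | 6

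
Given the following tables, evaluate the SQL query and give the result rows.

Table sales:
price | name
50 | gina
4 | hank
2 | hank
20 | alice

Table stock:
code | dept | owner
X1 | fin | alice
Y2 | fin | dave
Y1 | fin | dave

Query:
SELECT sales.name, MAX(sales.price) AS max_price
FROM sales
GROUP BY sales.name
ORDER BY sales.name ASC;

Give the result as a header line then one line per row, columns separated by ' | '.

== RESULT ==
sales.name | max_price
alice | 20
gina | 50
hank | 4

Derivation:
After GROUP BY (3 rows):
sales.name | max_price
gina | 50
hank | 4
alice | 20
After ORDER BY (3 rows):
sales.name | max_price
alice | 20
gina | 50
hank | 4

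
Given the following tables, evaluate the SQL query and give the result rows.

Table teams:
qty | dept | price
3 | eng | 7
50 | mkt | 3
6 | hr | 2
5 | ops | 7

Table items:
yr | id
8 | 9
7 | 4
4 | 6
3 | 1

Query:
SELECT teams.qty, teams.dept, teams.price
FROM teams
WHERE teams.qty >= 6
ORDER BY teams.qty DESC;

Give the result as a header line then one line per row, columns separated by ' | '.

== RESULT ==
teams.qty | teams.dept | teams.price
50 | mkt | 3
6 | hr | 2

Derivation:
After WHERE (2 rows):
teams.qty | teams.dept | teams.price
50 | mkt | 3
6 | hr | 2
After SELECT (2 rows):
teams.qty | teams.dept | teams.price
50 | mkt | 3
6 | hr | 2
After ORDER BY (2 rows):
teams.qty | teams.dept | teams.price
50 | mkt | 3
6 | hr | 2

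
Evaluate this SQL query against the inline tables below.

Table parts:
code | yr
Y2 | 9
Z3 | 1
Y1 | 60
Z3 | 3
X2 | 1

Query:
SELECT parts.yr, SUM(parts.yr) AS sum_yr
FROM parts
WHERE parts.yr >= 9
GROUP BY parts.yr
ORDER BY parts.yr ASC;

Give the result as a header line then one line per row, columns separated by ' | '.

After WHERE (2 rows):
parts.code | parts.yr
Y2 | 9
Y1 | 60
After GROUP BY (2 rows):
parts.yr | sum_yr
9 | 9
60 | 60
After ORDER BY (2 rows):
parts.yr | sum_yr
9 | 9
60 | 60

== RESULT ==
parts.yr | sum_yr
9 | 9
60 | 60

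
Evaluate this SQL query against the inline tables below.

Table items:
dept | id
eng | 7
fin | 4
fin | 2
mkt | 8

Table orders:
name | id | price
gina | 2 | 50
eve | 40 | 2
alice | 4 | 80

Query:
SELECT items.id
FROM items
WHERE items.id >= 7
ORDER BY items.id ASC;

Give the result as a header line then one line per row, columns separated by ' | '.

== RESULT ==
items.id
7
8

Derivation:
After WHERE (2 rows):
items.dept | items.id
eng | 7
mkt | 8
After SELECT (2 rows):
items.id
7
8
After ORDER BY (2 rows):
items.id
7
8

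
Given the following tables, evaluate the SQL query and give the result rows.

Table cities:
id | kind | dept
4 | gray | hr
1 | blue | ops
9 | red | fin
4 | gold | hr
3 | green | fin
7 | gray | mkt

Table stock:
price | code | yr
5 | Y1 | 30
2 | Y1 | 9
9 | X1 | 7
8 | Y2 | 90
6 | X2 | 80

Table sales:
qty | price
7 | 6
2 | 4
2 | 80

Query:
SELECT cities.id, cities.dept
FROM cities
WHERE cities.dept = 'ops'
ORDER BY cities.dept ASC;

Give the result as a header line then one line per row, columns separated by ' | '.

After WHERE (1 rows):
cities.id | cities.kind | cities.dept
1 | blue | ops
After SELECT (1 rows):
cities.id | cities.dept
1 | ops
After ORDER BY (1 rows):
cities.id | cities.dept
1 | ops

== RESULT ==
cities.id | cities.dept
1 | ops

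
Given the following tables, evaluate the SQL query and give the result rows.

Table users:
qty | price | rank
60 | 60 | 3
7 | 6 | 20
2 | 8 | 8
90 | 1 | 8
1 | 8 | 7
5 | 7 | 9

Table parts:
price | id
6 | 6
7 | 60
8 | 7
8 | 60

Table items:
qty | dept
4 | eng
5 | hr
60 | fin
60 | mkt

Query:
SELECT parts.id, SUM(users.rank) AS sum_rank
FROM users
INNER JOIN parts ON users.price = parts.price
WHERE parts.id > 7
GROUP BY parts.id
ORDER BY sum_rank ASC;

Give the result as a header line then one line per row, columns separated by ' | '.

== RESULT ==
parts.id | sum_rank
60 | 24

Derivation:
After JOIN parts (6 rows):
users.qty | users.price | users.rank | parts.price | parts.id
7 | 6 | 20 | 6 | 6
2 | 8 | 8 | 8 | 7
2 | 8 | 8 | 8 | 60
1 | 8 | 7 | 8 | 7
1 | 8 | 7 | 8 | 60
5 | 7 | 9 | 7 | 60
After WHERE (3 rows):
users.qty | users.price | users.rank | parts.price | parts.id
2 | 8 | 8 | 8 | 60
1 | 8 | 7 | 8 | 60
5 | 7 | 9 | 7 | 60
After GROUP BY (1 rows):
parts.id | sum_rank
60 | 24
After ORDER BY (1 rows):
parts.id | sum_rank
60 | 24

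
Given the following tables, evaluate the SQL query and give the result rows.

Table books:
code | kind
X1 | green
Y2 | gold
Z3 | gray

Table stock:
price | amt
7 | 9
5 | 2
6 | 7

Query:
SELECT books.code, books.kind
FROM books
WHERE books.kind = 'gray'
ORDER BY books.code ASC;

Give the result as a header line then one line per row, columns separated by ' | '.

== RESULT ==
books.code | books.kind
Z3 | gray

Derivation:
After WHERE (1 rows):
books.code | books.kind
Z3 | gray
After SELECT (1 rows):
books.code | books.kind
Z3 | gray
After ORDER BY (1 rows):
books.code | books.kind
Z3 | gray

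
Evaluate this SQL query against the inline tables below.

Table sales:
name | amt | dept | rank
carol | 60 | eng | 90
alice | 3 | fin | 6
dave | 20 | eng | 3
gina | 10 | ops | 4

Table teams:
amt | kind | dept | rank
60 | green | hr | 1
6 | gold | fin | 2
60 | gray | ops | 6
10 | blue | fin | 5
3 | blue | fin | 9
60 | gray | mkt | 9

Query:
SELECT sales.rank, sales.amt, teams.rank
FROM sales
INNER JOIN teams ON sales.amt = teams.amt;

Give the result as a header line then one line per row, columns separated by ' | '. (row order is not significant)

== RESULT ==
sales.rank | sales.amt | teams.rank
90 | 60 | 1
90 | 60 | 6
90 | 60 | 9
6 | 3 | 9
4 | 10 | 5

Derivation:
After JOIN teams (5 rows):
sales.name | sales.amt | sales.dept | sales.rank | teams.amt | teams.kind | teams.dept | teams.rank
carol | 60 | eng | 90 | 60 | green | hr | 1
carol | 60 | eng | 90 | 60 | gray | ops | 6
carol | 60 | eng | 90 | 60 | gray | mkt | 9
alice | 3 | fin | 6 | 3 | blue | fin | 9
gina | 10 | ops | 4 | 10 | blue | fin | 5
After SELECT (5 rows):
sales.rank | sales.amt | teams.rank
90 | 60 | 1
90 | 60 | 6
90 | 60 | 9
6 | 3 | 9
4 | 10 | 5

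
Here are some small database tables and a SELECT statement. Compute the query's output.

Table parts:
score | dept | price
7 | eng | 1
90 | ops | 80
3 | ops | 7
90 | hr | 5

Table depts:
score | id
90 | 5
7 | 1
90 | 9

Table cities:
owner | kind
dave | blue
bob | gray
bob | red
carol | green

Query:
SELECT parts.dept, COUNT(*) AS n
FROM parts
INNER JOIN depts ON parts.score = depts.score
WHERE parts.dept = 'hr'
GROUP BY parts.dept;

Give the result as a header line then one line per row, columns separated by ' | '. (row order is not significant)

== RESULT ==
parts.dept | n
hr | 2

Derivation:
After JOIN depts (5 rows):
parts.score | parts.dept | parts.price | depts.score | depts.id
7 | eng | 1 | 7 | 1
90 | ops | 80 | 90 | 5
90 | ops | 80 | 90 | 9
90 | hr | 5 | 90 | 5
90 | hr | 5 | 90 | 9
After WHERE (2 rows):
parts.score | parts.dept | parts.price | depts.score | depts.id
90 | hr | 5 | 90 | 5
90 | hr | 5 | 90 | 9
After GROUP BY (1 rows):
parts.dept | n
hr | 2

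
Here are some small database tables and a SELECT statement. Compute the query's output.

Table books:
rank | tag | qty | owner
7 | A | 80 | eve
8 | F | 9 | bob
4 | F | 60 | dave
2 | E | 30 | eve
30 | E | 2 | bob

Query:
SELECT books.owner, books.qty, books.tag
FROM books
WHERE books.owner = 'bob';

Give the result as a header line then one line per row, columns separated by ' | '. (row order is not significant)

== RESULT ==
books.owner | books.qty | books.tag
bob | 9 | F
bob | 2 | E

Derivation:
After WHERE (2 rows):
books.rank | books.tag | books.qty | books.owner
8 | F | 9 | bob
30 | E | 2 | bob
After SELECT (2 rows):
books.owner | books.qty | books.tag
bob | 9 | F
bob | 2 | E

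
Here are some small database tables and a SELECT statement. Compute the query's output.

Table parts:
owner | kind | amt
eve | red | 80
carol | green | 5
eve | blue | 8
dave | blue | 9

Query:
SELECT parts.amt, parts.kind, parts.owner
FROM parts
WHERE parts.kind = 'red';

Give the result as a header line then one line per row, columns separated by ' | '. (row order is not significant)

After WHERE (1 rows):
parts.owner | parts.kind | parts.amt
eve | red | 80
After SELECT (1 rows):
parts.amt | parts.kind | parts.owner
80 | red | eve

== RESULT ==
parts.amt | parts.kind | parts.owner
80 | red | eve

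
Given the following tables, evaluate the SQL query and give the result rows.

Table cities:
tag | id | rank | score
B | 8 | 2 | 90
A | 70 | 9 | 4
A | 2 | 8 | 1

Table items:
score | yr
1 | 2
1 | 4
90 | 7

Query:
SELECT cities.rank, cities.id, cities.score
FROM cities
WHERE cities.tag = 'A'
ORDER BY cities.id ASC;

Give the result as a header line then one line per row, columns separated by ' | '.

After WHERE (2 rows):
cities.tag | cities.id | cities.rank | cities.score
A | 70 | 9 | 4
A | 2 | 8 | 1
After SELECT (2 rows):
cities.rank | cities.id | cities.score
9 | 70 | 4
8 | 2 | 1
After ORDER BY (2 rows):
cities.rank | cities.id | cities.score
8 | 2 | 1
9 | 70 | 4

== RESULT ==
cities.rank | cities.id | cities.score
8 | 2 | 1
9 | 70 | 4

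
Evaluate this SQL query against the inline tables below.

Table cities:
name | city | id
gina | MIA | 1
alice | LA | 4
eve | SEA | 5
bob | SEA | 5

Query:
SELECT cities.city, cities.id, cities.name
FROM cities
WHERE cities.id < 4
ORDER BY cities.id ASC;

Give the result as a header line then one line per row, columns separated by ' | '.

After WHERE (1 rows):
cities.name | cities.city | cities.id
gina | MIA | 1
After SELECT (1 rows):
cities.city | cities.id | cities.name
MIA | 1 | gina
After ORDER BY (1 rows):
cities.city | cities.id | cities.name
MIA | 1 | gina

== RESULT ==
cities.city | cities.id | cities.name
MIA | 1 | gina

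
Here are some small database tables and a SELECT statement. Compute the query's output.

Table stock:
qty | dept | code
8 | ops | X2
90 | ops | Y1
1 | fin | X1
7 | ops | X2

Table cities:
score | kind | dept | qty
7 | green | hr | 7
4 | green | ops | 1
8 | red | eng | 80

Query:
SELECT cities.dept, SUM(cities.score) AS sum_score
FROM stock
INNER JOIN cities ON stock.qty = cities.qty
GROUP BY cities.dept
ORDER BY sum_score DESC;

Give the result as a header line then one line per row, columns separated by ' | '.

== RESULT ==
cities.dept | sum_score
hr | 7
ops | 4

Derivation:
After JOIN cities (2 rows):
stock.qty | stock.dept | stock.code | cities.score | cities.kind | cities.dept | cities.qty
1 | fin | X1 | 4 | green | ops | 1
7 | ops | X2 | 7 | green | hr | 7
After GROUP BY (2 rows):
cities.dept | sum_score
ops | 4
hr | 7
After ORDER BY (2 rows):
cities.dept | sum_score
hr | 7
ops | 4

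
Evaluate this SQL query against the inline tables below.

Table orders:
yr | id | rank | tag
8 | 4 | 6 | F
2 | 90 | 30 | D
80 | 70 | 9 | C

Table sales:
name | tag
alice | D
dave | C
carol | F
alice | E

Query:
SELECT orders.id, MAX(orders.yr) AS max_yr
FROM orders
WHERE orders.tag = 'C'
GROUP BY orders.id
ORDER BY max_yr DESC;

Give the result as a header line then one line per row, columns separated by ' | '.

After WHERE (1 rows):
orders.yr | orders.id | orders.rank | orders.tag
80 | 70 | 9 | C
After GROUP BY (1 rows):
orders.id | max_yr
70 | 80
After ORDER BY (1 rows):
orders.id | max_yr
70 | 80

== RESULT ==
orders.id | max_yr
70 | 80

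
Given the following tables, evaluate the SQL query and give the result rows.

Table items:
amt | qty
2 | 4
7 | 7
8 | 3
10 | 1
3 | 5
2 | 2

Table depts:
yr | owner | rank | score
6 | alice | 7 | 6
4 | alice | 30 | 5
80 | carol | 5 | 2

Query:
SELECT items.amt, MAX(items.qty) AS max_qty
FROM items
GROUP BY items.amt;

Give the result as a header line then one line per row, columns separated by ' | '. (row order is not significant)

== RESULT ==
items.amt | max_qty
2 | 4
7 | 7
8 | 3
10 | 1
3 | 5

Derivation:
After GROUP BY (5 rows):
items.amt | max_qty
2 | 4
7 | 7
8 | 3
10 | 1
3 | 5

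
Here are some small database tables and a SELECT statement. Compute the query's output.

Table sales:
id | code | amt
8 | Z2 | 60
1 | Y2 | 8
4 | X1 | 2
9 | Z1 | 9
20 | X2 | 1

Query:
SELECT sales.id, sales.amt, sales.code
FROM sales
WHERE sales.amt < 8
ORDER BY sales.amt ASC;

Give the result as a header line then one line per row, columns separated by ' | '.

After WHERE (2 rows):
sales.id | sales.code | sales.amt
4 | X1 | 2
20 | X2 | 1
After SELECT (2 rows):
sales.id | sales.amt | sales.code
4 | 2 | X1
20 | 1 | X2
After ORDER BY (2 rows):
sales.id | sales.amt | sales.code
20 | 1 | X2
4 | 2 | X1

== RESULT ==
sales.id | sales.amt | sales.code
20 | 1 | X2
4 | 2 | X1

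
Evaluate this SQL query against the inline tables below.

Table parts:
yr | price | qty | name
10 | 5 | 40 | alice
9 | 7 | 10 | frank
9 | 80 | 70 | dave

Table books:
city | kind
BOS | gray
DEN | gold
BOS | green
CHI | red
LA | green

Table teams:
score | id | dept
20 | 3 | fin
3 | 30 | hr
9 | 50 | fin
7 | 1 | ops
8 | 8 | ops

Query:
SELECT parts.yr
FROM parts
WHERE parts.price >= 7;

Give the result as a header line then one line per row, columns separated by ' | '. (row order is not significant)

== RESULT ==
parts.yr
9
9

Derivation:
After WHERE (2 rows):
parts.yr | parts.price | parts.qty | parts.name
9 | 7 | 10 | frank
9 | 80 | 70 | dave
After SELECT (2 rows):
parts.yr
9
9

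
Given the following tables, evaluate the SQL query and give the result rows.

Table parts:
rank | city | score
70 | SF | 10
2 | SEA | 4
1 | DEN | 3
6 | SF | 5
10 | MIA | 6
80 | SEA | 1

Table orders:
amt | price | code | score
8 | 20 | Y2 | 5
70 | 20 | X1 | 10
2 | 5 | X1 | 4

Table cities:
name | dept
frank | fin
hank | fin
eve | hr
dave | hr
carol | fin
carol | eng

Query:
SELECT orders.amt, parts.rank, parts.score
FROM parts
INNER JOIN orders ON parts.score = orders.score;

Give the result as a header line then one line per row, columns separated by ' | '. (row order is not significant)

After JOIN orders (3 rows):
parts.rank | parts.city | parts.score | orders.amt | orders.price | orders.code | orders.score
70 | SF | 10 | 70 | 20 | X1 | 10
2 | SEA | 4 | 2 | 5 | X1 | 4
6 | SF | 5 | 8 | 20 | Y2 | 5
After SELECT (3 rows):
orders.amt | parts.rank | parts.score
70 | 70 | 10
2 | 2 | 4
8 | 6 | 5

== RESULT ==
orders.amt | parts.rank | parts.score
70 | 70 | 10
2 | 2 | 4
8 | 6 | 5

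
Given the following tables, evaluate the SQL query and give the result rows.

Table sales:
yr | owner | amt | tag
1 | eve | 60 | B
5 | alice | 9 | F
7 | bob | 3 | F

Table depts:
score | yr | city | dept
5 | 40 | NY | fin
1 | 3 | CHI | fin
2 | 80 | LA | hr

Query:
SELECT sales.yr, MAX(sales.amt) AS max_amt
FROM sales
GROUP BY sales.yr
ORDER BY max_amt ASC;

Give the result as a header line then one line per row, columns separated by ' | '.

== RESULT ==
sales.yr | max_amt
7 | 3
5 | 9
1 | 60

Derivation:
After GROUP BY (3 rows):
sales.yr | max_amt
1 | 60
5 | 9
7 | 3
After ORDER BY (3 rows):
sales.yr | max_amt
7 | 3
5 | 9
1 | 60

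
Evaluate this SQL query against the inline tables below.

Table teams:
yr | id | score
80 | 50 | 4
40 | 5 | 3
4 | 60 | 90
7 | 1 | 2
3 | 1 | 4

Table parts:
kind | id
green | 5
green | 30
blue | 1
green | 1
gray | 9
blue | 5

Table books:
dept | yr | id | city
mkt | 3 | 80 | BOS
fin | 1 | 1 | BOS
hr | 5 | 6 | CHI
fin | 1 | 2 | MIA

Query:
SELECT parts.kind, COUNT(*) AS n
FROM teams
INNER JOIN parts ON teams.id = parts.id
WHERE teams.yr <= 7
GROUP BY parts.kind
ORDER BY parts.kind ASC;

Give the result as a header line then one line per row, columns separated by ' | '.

After JOIN parts (6 rows):
teams.yr | teams.id | teams.score | parts.kind | parts.id
40 | 5 | 3 | green | 5
40 | 5 | 3 | blue | 5
7 | 1 | 2 | blue | 1
7 | 1 | 2 | green | 1
3 | 1 | 4 | blue | 1
3 | 1 | 4 | green | 1
After WHERE (4 rows):
teams.yr | teams.id | teams.score | parts.kind | parts.id
7 | 1 | 2 | blue | 1
7 | 1 | 2 | green | 1
3 | 1 | 4 | blue | 1
3 | 1 | 4 | green | 1
After GROUP BY (2 rows):
parts.kind | n
blue | 2
green | 2
After ORDER BY (2 rows):
parts.kind | n
blue | 2
green | 2

== RESULT ==
parts.kind | n
blue | 2
green | 2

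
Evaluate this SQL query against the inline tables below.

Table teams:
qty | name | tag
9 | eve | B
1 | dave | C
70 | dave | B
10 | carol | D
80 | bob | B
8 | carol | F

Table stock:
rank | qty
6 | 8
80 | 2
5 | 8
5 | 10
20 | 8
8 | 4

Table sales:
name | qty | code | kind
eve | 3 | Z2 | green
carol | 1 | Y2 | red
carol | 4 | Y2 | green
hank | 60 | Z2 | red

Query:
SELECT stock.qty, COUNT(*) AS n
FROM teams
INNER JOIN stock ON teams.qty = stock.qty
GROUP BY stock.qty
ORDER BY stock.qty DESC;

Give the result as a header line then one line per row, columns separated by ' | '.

== RESULT ==
stock.qty | n
10 | 1
8 | 3

Derivation:
After JOIN stock (4 rows):
teams.qty | teams.name | teams.tag | stock.rank | stock.qty
10 | carol | D | 5 | 10
8 | carol | F | 6 | 8
8 | carol | F | 5 | 8
8 | carol | F | 20 | 8
After GROUP BY (2 rows):
stock.qty | n
10 | 1
8 | 3
After ORDER BY (2 rows):
stock.qty | n
10 | 1
8 | 3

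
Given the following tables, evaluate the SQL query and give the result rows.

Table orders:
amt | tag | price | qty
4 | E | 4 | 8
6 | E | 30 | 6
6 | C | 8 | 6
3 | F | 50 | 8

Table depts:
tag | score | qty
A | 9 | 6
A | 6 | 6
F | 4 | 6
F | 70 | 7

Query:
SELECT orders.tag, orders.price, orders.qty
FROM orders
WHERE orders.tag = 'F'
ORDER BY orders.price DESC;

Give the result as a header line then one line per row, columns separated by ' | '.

== RESULT ==
orders.tag | orders.price | orders.qty
F | 50 | 8

Derivation:
After WHERE (1 rows):
orders.amt | orders.tag | orders.price | orders.qty
3 | F | 50 | 8
After SELECT (1 rows):
orders.tag | orders.price | orders.qty
F | 50 | 8
After ORDER BY (1 rows):
orders.tag | orders.price | orders.qty
F | 50 | 8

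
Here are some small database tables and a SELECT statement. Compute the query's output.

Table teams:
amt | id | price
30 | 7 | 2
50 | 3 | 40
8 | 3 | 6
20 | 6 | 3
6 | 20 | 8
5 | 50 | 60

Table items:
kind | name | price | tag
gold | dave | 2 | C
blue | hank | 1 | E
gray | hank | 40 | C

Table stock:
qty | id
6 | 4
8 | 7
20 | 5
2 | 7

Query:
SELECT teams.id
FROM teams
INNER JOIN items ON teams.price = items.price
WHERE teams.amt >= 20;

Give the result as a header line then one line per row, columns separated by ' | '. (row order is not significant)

After JOIN items (2 rows):
teams.amt | teams.id | teams.price | items.kind | items.name | items.price | items.tag
30 | 7 | 2 | gold | dave | 2 | C
50 | 3 | 40 | gray | hank | 40 | C
After WHERE (2 rows):
teams.amt | teams.id | teams.price | items.kind | items.name | items.price | items.tag
30 | 7 | 2 | gold | dave | 2 | C
50 | 3 | 40 | gray | hank | 40 | C
After SELECT (2 rows):
teams.id
7
3

== RESULT ==
teams.id
7
3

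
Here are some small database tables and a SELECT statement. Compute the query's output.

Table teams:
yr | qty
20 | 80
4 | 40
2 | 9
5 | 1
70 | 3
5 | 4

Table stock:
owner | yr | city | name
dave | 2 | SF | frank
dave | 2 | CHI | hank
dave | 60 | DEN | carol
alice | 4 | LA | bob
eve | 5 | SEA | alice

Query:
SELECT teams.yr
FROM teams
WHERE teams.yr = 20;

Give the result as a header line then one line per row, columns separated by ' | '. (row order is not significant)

After WHERE (1 rows):
teams.yr | teams.qty
20 | 80
After SELECT (1 rows):
teams.yr
20

== RESULT ==
teams.yr
20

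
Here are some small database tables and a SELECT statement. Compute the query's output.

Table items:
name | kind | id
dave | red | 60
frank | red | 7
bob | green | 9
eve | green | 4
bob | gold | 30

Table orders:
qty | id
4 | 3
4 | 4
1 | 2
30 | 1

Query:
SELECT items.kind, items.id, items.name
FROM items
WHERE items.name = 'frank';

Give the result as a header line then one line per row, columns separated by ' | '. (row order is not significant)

After WHERE (1 rows):
items.name | items.kind | items.id
frank | red | 7
After SELECT (1 rows):
items.kind | items.id | items.name
red | 7 | frank

== RESULT ==
items.kind | items.id | items.name
red | 7 | frank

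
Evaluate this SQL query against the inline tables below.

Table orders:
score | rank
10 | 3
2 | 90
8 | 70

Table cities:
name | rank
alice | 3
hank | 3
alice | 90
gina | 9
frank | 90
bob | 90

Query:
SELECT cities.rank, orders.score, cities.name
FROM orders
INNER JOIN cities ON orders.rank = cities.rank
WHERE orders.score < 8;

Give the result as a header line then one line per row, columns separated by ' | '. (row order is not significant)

== RESULT ==
cities.rank | orders.score | cities.name
90 | 2 | alice
90 | 2 | frank
90 | 2 | bob

Derivation:
After JOIN cities (5 rows):
orders.score | orders.rank | cities.name | cities.rank
10 | 3 | alice | 3
10 | 3 | hank | 3
2 | 90 | alice | 90
2 | 90 | frank | 90
2 | 90 | bob | 90
After WHERE (3 rows):
orders.score | orders.rank | cities.name | cities.rank
2 | 90 | alice | 90
2 | 90 | frank | 90
2 | 90 | bob | 90
After SELECT (3 rows):
cities.rank | orders.score | cities.name
90 | 2 | alice
90 | 2 | frank
90 | 2 | bob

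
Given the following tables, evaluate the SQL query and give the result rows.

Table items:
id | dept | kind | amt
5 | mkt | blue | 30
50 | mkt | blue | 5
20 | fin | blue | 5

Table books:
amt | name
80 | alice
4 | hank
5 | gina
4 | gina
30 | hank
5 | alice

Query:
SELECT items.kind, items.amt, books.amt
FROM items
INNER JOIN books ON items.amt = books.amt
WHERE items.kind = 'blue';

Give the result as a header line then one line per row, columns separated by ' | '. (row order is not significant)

After JOIN books (5 rows):
items.id | items.dept | items.kind | items.amt | books.amt | books.name
5 | mkt | blue | 30 | 30 | hank
50 | mkt | blue | 5 | 5 | gina
50 | mkt | blue | 5 | 5 | alice
20 | fin | blue | 5 | 5 | gina
20 | fin | blue | 5 | 5 | alice
After WHERE (5 rows):
items.id | items.dept | items.kind | items.amt | books.amt | books.name
5 | mkt | blue | 30 | 30 | hank
50 | mkt | blue | 5 | 5 | gina
50 | mkt | blue | 5 | 5 | alice
20 | fin | blue | 5 | 5 | gina
20 | fin | blue | 5 | 5 | alice
After SELECT (5 rows):
items.kind | items.amt | books.amt
blue | 30 | 30
blue | 5 | 5
blue | 5 | 5
blue | 5 | 5
blue | 5 | 5

== RESULT ==
items.kind | items.amt | books.amt
blue | 30 | 30
blue | 5 | 5
blue | 5 | 5
blue | 5 | 5
blue | 5 | 5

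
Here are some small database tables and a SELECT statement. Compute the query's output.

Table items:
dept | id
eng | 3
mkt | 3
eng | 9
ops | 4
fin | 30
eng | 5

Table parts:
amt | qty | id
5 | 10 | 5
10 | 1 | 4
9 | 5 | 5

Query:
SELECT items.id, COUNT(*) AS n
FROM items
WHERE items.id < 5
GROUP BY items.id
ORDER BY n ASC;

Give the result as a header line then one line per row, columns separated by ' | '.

== RESULT ==
items.id | n
4 | 1
3 | 2

Derivation:
After WHERE (3 rows):
items.dept | items.id
eng | 3
mkt | 3
ops | 4
After GROUP BY (2 rows):
items.id | n
3 | 2
4 | 1
After ORDER BY (2 rows):
items.id | n
4 | 1
3 | 2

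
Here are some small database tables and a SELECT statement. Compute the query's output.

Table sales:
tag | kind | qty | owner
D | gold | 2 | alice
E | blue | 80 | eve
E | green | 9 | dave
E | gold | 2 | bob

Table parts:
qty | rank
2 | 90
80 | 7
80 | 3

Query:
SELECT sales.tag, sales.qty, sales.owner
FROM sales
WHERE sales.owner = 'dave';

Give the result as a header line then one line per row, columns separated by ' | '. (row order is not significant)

== RESULT ==
sales.tag | sales.qty | sales.owner
E | 9 | dave

Derivation:
After WHERE (1 rows):
sales.tag | sales.kind | sales.qty | sales.owner
E | green | 9 | dave
After SELECT (1 rows):
sales.tag | sales.qty | sales.owner
E | 9 | dave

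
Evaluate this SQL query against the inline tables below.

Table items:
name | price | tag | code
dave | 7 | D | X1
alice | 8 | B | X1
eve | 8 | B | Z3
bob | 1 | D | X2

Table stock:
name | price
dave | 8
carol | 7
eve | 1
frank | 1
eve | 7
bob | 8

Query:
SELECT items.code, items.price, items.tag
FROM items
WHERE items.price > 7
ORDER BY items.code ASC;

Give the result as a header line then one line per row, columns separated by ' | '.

== RESULT ==
items.code | items.price | items.tag
X1 | 8 | B
Z3 | 8 | B

Derivation:
After WHERE (2 rows):
items.name | items.price | items.tag | items.code
alice | 8 | B | X1
eve | 8 | B | Z3
After SELECT (2 rows):
items.code | items.price | items.tag
X1 | 8 | B
Z3 | 8 | B
After ORDER BY (2 rows):
items.code | items.price | items.tag
X1 | 8 | B
Z3 | 8 | B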